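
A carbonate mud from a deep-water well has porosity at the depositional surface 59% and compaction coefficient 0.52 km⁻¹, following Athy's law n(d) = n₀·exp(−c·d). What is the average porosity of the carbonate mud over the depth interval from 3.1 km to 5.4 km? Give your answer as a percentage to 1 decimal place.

6.9%

⟨n⟩ = (1/(d₂−d₁)) ∫ n₀ e^(−cd) dd = n₀·(e^(−c·d₁) − e^(−c·d₂)) / (c·(d₂−d₁))
e^(−0.52×3.1) = 0.1995; e^(−0.52×5.4) = 0.0603
⟨n⟩ = 0.59 × (0.1995 − 0.0603) / (0.52 × 2.3) = 0.59 × 0.1164 = 0.0687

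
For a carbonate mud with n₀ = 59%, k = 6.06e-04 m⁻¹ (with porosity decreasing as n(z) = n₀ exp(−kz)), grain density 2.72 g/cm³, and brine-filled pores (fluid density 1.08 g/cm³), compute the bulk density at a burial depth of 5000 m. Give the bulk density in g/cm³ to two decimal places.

2.67 g/cm³

Working in km (1 km = 1000 m; k in km⁻¹ = k in m⁻¹ × 1000):
Porosity at depth: n = 0.59·exp(−0.606×5) = 0.59×0.0483 = 0.0285
Bulk density: ρ_b = (1−n)ρ_g + n·ρ_f = 0.9715×2.72 + 0.0285×1.08
       = 2.642 + 0.031 = 2.673 g/cm³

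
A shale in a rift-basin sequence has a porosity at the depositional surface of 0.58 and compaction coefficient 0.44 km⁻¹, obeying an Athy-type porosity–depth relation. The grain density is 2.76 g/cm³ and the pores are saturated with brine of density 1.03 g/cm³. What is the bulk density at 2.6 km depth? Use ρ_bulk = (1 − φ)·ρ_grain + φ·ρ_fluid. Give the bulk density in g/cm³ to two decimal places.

2.44 g/cm³

Porosity at depth: n = 0.58·exp(−0.44×2.6) = 0.58×0.3185 = 0.1848
Bulk density: ρ_b = (1−n)ρ_g + n·ρ_f = 0.8152×2.76 + 0.1848×1.03
       = 2.250 + 0.190 = 2.440 g/cm³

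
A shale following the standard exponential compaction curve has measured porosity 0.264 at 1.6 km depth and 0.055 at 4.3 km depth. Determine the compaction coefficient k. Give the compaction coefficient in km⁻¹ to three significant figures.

0.581 km⁻¹

Athy: phi(z) = phi₀ e^(−kz) ⇒ phi₁/phi₂ = e^{k(z₂−z₁)} ⇒ k = ln(phi₁/phi₂)/(z₂−z₁)
k = ln(0.264/0.055) / (4.3 − 1.6) = ln(4.8) / 2.7 = 1.5686 / 2.7 = 0.581 km⁻¹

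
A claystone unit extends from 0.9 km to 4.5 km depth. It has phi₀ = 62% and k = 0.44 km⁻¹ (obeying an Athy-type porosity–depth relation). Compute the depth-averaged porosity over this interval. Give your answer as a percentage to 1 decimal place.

20.9%

⟨phi⟩ = (1/(Z₂−Z₁)) ∫ phi₀ e^(−kZ) dZ = phi₀·(e^(−k·Z₁) − e^(−k·Z₂)) / (k·(Z₂−Z₁))
e^(−0.44×0.9) = 0.6730; e^(−0.44×4.5) = 0.1381
⟨phi⟩ = 0.62 × (0.6730 − 0.1381) / (0.44 × 3.6) = 0.62 × 0.3377 = 0.2094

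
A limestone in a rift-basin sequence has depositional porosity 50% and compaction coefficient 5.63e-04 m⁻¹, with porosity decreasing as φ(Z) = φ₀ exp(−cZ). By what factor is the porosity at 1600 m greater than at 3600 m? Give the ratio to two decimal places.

3.08

Working in km (1 km = 1000 m; c in km⁻¹ = c in m⁻¹ × 1000):
φ(Z₁)/φ(Z₂) = e^(−c·Z₁)/e^(−c·Z₂) = e^{c(Z₂−Z₁)}
= exp(0.563 × 2) = exp(1.126) = 3.0833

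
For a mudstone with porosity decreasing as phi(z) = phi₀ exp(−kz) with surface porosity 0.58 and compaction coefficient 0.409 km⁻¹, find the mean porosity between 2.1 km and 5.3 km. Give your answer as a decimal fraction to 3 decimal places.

0.137

⟨phi⟩ = (1/(z₂−z₁)) ∫ phi₀ e^(−kz) dz = phi₀·(e^(−k·z₁) − e^(−k·z₂)) / (k·(z₂−z₁))
e^(−0.409×2.1) = 0.4236; e^(−0.409×5.3) = 0.1144
⟨phi⟩ = 0.58 × (0.4236 − 0.1144) / (0.409 × 3.2) = 0.58 × 0.2362 = 0.1370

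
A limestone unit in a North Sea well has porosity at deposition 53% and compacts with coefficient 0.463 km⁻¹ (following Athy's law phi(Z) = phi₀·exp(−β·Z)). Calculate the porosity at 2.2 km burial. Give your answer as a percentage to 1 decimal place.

19.1%

phi = phi₀·exp(−β·Z) = 0.53 × exp(−0.463 × 2.2) = 0.53 × exp(−1.019)
  = 0.53 × 0.3611 = 0.1914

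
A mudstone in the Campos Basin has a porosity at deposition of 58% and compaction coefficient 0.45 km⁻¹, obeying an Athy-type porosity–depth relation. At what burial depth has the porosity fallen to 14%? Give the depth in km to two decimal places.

3.16 km

Invert Athy's law: Z = ln(φ₀/φ) / k
Z = ln(0.58/0.14) / 0.45 = ln(4.143) / 0.45 = 1.4214 / 0.45 = 3.159 km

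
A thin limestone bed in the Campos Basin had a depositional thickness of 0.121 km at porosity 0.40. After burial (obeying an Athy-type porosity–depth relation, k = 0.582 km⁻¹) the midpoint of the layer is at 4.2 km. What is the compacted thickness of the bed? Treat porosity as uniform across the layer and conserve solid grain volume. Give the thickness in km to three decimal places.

0.075 km

Porosity at 4.2 km: φ = 0.4·exp(−0.582×4.2) = 0.0347
Solid-volume conservation: h(1−φ) = h₀(1−φ₀) ⇒ h = h₀·(1−φ₀)/(1−φ)
h = 0.121 × (1 − 0.4)/(1 − 0.0347) = 0.121 × 0.6216 = 0.0752 km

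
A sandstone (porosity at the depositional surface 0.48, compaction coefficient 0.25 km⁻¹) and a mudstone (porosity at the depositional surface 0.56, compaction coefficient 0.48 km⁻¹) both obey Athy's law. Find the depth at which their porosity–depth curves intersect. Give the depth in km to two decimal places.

0.67 km

Set φ₀ₐ e^(−βₐz) = φ₀ᵦ e^(−βᵦz) ⇒ ln(φ₀ₐ/φ₀ᵦ) = (βₐ − βᵦ)·z
z = ln(0.48/0.56) / (0.25 − 0.48) = -0.1542 / -0.23 = 0.670 km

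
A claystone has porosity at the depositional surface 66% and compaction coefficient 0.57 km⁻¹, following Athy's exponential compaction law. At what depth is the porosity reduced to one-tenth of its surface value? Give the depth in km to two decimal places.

phi/phi₀ = 1/10 ⇒ exp(−k·z) = 1/10 ⇒ z = ln(10) / k
z = 2.3026 / 0.57 = 4.040 km

4.04 km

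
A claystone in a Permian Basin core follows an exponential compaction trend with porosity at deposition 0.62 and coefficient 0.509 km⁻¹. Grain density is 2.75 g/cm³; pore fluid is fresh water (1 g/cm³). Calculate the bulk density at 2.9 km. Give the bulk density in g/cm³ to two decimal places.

Porosity at depth: n = 0.62·exp(−0.509×2.9) = 0.62×0.2285 = 0.1417
Bulk density: ρ_b = (1−n)ρ_g + n·ρ_f = 0.8583×2.75 + 0.1417×1
       = 2.360 + 0.142 = 2.502 g/cm³

2.50 g/cm³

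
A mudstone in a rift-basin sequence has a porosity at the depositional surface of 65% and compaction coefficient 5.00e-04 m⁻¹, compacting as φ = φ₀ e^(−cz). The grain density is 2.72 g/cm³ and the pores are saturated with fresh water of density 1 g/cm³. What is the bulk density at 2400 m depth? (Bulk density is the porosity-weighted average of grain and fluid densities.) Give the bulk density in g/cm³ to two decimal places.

Working in km (1 km = 1000 m; c in km⁻¹ = c in m⁻¹ × 1000):
Porosity at depth: φ = 0.65·exp(−0.5×2.4) = 0.65×0.3012 = 0.1958
Bulk density: ρ_b = (1−φ)ρ_g + φ·ρ_f = 0.8042×2.72 + 0.1958×1
       = 2.187 + 0.196 = 2.383 g/cm³

2.38 g/cm³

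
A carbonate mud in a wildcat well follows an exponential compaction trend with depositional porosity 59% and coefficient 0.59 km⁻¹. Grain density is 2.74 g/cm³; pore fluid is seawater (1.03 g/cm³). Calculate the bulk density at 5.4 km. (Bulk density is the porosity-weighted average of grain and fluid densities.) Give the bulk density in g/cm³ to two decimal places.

2.70 g/cm³

Porosity at depth: n = 0.59·exp(−0.59×5.4) = 0.59×0.0413 = 0.0244
Bulk density: ρ_b = (1−n)ρ_g + n·ρ_f = 0.9756×2.74 + 0.0244×1.03
       = 2.673 + 0.025 = 2.698 g/cm³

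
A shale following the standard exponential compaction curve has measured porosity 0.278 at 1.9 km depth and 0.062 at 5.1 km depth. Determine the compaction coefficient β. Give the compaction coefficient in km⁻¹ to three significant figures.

0.469 km⁻¹

Athy: phi(Z) = phi₀ e^(−βZ) ⇒ phi₁/phi₂ = e^{β(Z₂−Z₁)} ⇒ β = ln(phi₁/phi₂)/(Z₂−Z₁)
β = ln(0.278/0.062) / (5.1 − 1.9) = ln(4.484) / 3.2 = 1.5005 / 3.2 = 0.4689 km⁻¹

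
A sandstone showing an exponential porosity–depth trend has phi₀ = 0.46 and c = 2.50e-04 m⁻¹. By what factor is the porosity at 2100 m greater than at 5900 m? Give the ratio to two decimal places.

Working in km (1 km = 1000 m; c in km⁻¹ = c in m⁻¹ × 1000):
phi(z₁)/phi(z₂) = e^(−c·z₁)/e^(−c·z₂) = e^{c(z₂−z₁)}
= exp(0.25 × 3.8) = exp(0.95) = 2.5857

2.59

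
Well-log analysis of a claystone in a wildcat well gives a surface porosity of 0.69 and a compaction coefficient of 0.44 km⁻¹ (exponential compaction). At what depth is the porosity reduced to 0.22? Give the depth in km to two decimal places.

2.60 km

Invert Athy's law: d = ln(φ₀/φ) / k
d = ln(0.69/0.22) / 0.44 = ln(3.136) / 0.44 = 1.1431 / 0.44 = 2.598 km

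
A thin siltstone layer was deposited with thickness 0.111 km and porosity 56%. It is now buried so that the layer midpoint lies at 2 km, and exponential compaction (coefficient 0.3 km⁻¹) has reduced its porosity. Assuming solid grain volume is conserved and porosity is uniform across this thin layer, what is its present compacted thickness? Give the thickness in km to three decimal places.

0.071 km

Porosity at 2 km: φ = 0.56·exp(−0.3×2) = 0.3073
Solid-volume conservation: h(1−φ) = h₀(1−φ₀) ⇒ h = h₀·(1−φ₀)/(1−φ)
h = 0.111 × (1 − 0.56)/(1 − 0.3073) = 0.111 × 0.6352 = 0.0705 km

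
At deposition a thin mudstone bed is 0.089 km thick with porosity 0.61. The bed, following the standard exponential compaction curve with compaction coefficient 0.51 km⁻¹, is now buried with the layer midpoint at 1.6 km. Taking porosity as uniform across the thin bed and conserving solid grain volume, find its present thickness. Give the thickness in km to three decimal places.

Porosity at 1.6 km: phi = 0.61·exp(−0.51×1.6) = 0.2697
Solid-volume conservation: h(1−phi) = h₀(1−phi₀) ⇒ h = h₀·(1−phi₀)/(1−phi)
h = 0.089 × (1 − 0.61)/(1 − 0.2697) = 0.089 × 0.5341 = 0.0475 km

0.048 km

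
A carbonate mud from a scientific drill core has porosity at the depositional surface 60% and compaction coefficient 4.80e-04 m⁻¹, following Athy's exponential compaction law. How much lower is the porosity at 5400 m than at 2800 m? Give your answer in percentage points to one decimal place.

11.2 percentage points

Working in km (1 km = 1000 m; c in km⁻¹ = c in m⁻¹ × 1000):
n(2.8) = 0.6·e^(−0.48×2.8) = 0.1565
n(5.4) = 0.6·e^(−0.48×5.4) = 0.0449
Δn = 0.1565 − 0.0449 = 0.1116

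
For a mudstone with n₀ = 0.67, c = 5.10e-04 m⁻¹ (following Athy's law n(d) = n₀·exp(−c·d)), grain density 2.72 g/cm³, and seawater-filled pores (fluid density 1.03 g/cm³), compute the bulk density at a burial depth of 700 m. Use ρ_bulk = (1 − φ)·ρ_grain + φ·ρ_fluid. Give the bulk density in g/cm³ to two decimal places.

Working in km (1 km = 1000 m; c in km⁻¹ = c in m⁻¹ × 1000):
Porosity at depth: n = 0.67·exp(−0.51×0.7) = 0.67×0.6998 = 0.4688
Bulk density: ρ_b = (1−n)ρ_g + n·ρ_f = 0.5312×2.72 + 0.4688×1.03
       = 1.445 + 0.483 = 1.928 g/cm³

1.93 g/cm³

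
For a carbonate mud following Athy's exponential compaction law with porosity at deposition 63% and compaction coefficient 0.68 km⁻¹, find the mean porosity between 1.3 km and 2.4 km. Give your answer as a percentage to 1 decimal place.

18.3%

⟨n⟩ = (1/(d₂−d₁)) ∫ n₀ e^(−βd) dd = n₀·(e^(−β·d₁) − e^(−β·d₂)) / (β·(d₂−d₁))
e^(−0.68×1.3) = 0.4131; e^(−0.68×2.4) = 0.1955
⟨n⟩ = 0.63 × (0.4131 − 0.1955) / (0.68 × 1.1) = 0.63 × 0.2909 = 0.1833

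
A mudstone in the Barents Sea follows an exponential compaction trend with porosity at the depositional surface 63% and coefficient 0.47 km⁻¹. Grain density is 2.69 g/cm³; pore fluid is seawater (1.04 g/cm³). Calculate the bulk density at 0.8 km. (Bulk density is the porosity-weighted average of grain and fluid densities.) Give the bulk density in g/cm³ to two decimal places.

Porosity at depth: n = 0.63·exp(−0.47×0.8) = 0.63×0.6866 = 0.4326
Bulk density: ρ_b = (1−n)ρ_g + n·ρ_f = 0.5674×2.69 + 0.4326×1.04
       = 1.526 + 0.450 = 1.976 g/cm³

1.98 g/cm³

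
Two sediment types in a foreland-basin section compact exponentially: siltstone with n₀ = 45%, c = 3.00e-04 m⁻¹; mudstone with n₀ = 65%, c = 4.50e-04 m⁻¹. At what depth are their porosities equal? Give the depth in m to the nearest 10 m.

Working in km (1 km = 1000 m; c in km⁻¹ = c in m⁻¹ × 1000):
Set n₀ₐ e^(−cₐz) = n₀ᵦ e^(−cᵦz) ⇒ ln(n₀ₐ/n₀ᵦ) = (cₐ − cᵦ)·z
z = ln(0.45/0.65) / (0.3 − 0.45) = -0.3677 / -0.15 = 2.451 km

2450 m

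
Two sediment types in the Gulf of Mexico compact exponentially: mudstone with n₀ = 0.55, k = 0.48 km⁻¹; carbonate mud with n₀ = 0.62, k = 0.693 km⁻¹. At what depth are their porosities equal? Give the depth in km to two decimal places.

Set n₀ₐ e^(−kₐd) = n₀ᵦ e^(−kᵦd) ⇒ ln(n₀ₐ/n₀ᵦ) = (kₐ − kᵦ)·d
d = ln(0.55/0.62) / (0.48 − 0.693) = -0.1198 / -0.213 = 0.562 km

0.56 km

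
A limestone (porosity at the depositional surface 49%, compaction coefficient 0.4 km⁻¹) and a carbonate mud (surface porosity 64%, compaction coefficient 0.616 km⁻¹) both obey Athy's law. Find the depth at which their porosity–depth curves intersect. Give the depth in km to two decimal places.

Set φ₀ₐ e^(−kₐd) = φ₀ᵦ e^(−kᵦd) ⇒ ln(φ₀ₐ/φ₀ᵦ) = (kₐ − kᵦ)·d
d = ln(0.49/0.64) / (0.4 − 0.616) = -0.2671 / -0.216 = 1.236 km

1.24 km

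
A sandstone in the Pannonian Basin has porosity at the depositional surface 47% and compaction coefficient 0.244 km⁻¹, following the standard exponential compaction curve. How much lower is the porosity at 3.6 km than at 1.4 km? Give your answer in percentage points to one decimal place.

φ(1.4) = 0.47·e^(−0.244×1.4) = 0.3340
φ(3.6) = 0.47·e^(−0.244×3.6) = 0.1953
Δφ = 0.3340 − 0.1953 = 0.1387

13.9 percentage points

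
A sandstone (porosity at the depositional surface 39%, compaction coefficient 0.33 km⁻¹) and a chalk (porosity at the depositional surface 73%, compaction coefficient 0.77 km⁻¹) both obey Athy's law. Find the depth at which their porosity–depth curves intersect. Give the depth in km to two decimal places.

1.42 km

Set n₀ₐ e^(−βₐd) = n₀ᵦ e^(−βᵦd) ⇒ ln(n₀ₐ/n₀ᵦ) = (βₐ − βᵦ)·d
d = ln(0.39/0.73) / (0.33 − 0.77) = -0.6269 / -0.44 = 1.425 km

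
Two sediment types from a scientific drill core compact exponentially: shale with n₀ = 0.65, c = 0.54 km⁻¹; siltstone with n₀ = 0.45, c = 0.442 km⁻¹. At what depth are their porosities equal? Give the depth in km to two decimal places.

Set n₀ₐ e^(−cₐZ) = n₀ᵦ e^(−cᵦZ) ⇒ ln(n₀ₐ/n₀ᵦ) = (cₐ − cᵦ)·Z
Z = ln(0.65/0.45) / (0.54 − 0.442) = 0.3677 / 0.098 = 3.752 km

3.75 km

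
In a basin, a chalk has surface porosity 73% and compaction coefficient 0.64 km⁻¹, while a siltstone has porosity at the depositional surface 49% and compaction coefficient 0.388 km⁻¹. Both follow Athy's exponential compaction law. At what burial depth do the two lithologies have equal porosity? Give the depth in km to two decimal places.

1.58 km

Set φ₀ₐ e^(−βₐd) = φ₀ᵦ e^(−βᵦd) ⇒ ln(φ₀ₐ/φ₀ᵦ) = (βₐ − βᵦ)·d
d = ln(0.73/0.49) / (0.64 − 0.388) = 0.3986 / 0.252 = 1.582 km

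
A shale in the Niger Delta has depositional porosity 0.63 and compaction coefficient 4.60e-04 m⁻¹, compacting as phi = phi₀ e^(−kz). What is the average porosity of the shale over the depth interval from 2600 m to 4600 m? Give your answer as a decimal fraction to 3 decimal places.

0.125

Working in km (1 km = 1000 m; k in km⁻¹ = k in m⁻¹ × 1000):
⟨phi⟩ = (1/(z₂−z₁)) ∫ phi₀ e^(−kz) dz = phi₀·(e^(−k·z₁) − e^(−k·z₂)) / (k·(z₂−z₁))
e^(−0.46×2.6) = 0.3024; e^(−0.46×4.6) = 0.1205
⟨phi⟩ = 0.63 × (0.3024 − 0.1205) / (0.46 × 2) = 0.63 × 0.1977 = 0.1246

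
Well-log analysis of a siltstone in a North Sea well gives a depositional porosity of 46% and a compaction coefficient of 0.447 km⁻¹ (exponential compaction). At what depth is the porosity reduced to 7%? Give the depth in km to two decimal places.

Invert Athy's law: Z = ln(phi₀/phi) / β
Z = ln(0.46/0.07) / 0.447 = ln(6.571) / 0.447 = 1.8827 / 0.447 = 4.212 km

4.21 km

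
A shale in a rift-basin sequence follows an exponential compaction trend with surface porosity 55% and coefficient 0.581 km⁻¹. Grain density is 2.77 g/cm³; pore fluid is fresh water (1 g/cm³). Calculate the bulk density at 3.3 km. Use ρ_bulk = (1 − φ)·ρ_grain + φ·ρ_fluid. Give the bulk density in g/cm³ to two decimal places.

Porosity at depth: φ = 0.55·exp(−0.581×3.3) = 0.55×0.1470 = 0.0809
Bulk density: ρ_b = (1−φ)ρ_g + φ·ρ_f = 0.9191×2.77 + 0.0809×1
       = 2.546 + 0.081 = 2.627 g/cm³

2.63 g/cm³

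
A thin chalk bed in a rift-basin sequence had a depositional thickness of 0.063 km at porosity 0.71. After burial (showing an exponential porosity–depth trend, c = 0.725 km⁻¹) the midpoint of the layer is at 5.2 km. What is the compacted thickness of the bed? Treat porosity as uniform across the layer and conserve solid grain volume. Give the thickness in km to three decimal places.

Porosity at 5.2 km: n = 0.71·exp(−0.725×5.2) = 0.0164
Solid-volume conservation: h(1−n) = h₀(1−n₀) ⇒ h = h₀·(1−n₀)/(1−n)
h = 0.063 × (1 − 0.71)/(1 − 0.0164) = 0.063 × 0.2948 = 0.0186 km

0.019 km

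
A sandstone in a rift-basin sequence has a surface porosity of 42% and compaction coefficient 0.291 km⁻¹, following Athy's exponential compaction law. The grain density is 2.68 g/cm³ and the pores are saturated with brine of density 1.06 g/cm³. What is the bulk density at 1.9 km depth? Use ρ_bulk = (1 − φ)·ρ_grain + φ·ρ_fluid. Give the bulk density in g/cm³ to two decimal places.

2.29 g/cm³

Porosity at depth: n = 0.42·exp(−0.291×1.9) = 0.42×0.5753 = 0.2416
Bulk density: ρ_b = (1−n)ρ_g + n·ρ_f = 0.7584×2.68 + 0.2416×1.06
       = 2.032 + 0.256 = 2.289 g/cm³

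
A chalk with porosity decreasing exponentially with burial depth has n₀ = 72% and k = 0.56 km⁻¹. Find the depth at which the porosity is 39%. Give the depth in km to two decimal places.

Invert Athy's law: d = ln(n₀/n) / k
d = ln(0.72/0.39) / 0.56 = ln(1.846) / 0.56 = 0.6131 / 0.56 = 1.095 km

1.09 km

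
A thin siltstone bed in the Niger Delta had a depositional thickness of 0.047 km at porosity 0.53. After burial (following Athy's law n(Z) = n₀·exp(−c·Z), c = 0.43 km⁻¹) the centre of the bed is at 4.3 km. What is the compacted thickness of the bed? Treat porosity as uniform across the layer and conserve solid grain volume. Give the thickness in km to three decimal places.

Porosity at 4.3 km: n = 0.53·exp(−0.43×4.3) = 0.0834
Solid-volume conservation: h(1−n) = h₀(1−n₀) ⇒ h = h₀·(1−n₀)/(1−n)
h = 0.047 × (1 − 0.53)/(1 − 0.0834) = 0.047 × 0.5128 = 0.0241 km

0.024 km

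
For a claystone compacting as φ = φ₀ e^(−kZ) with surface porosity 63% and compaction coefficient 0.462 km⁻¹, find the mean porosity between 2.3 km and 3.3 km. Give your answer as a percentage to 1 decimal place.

17.4%

⟨φ⟩ = (1/(Z₂−Z₁)) ∫ φ₀ e^(−kZ) dZ = φ₀·(e^(−k·Z₁) − e^(−k·Z₂)) / (k·(Z₂−Z₁))
e^(−0.462×2.3) = 0.3456; e^(−0.462×3.3) = 0.2177
⟨φ⟩ = 0.63 × (0.3456 − 0.2177) / (0.462 × 1) = 0.63 × 0.2767 = 0.1743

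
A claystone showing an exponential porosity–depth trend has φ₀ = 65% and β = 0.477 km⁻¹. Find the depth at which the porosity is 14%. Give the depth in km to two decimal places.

Invert Athy's law: d = ln(φ₀/φ) / β
d = ln(0.65/0.14) / 0.477 = ln(4.643) / 0.477 = 1.5353 / 0.477 = 3.219 km

3.22 km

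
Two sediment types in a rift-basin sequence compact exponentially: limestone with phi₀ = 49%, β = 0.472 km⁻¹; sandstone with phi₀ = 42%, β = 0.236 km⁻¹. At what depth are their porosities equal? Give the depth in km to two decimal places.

0.65 km

Set phi₀ₐ e^(−βₐd) = phi₀ᵦ e^(−βᵦd) ⇒ ln(phi₀ₐ/phi₀ᵦ) = (βₐ − βᵦ)·d
d = ln(0.49/0.42) / (0.472 − 0.236) = 0.1542 / 0.236 = 0.653 km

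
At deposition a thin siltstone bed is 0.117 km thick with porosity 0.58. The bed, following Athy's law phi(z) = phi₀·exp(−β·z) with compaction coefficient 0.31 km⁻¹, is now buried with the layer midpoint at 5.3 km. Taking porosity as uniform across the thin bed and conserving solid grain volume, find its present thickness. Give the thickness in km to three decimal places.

Porosity at 5.3 km: phi = 0.58·exp(−0.31×5.3) = 0.1122
Solid-volume conservation: h(1−phi) = h₀(1−phi₀) ⇒ h = h₀·(1−phi₀)/(1−phi)
h = 0.117 × (1 − 0.58)/(1 − 0.1122) = 0.117 × 0.4731 = 0.0553 km

0.055 km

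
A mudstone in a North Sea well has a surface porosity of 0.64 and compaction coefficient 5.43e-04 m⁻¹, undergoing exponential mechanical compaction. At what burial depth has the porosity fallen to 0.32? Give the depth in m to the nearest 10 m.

1280 m

Working in km (1 km = 1000 m; β in km⁻¹ = β in m⁻¹ × 1000):
Invert Athy's law: z = ln(φ₀/φ) / β
z = ln(0.64/0.32) / 0.543 = ln(2) / 0.543 = 0.6931 / 0.543 = 1.277 km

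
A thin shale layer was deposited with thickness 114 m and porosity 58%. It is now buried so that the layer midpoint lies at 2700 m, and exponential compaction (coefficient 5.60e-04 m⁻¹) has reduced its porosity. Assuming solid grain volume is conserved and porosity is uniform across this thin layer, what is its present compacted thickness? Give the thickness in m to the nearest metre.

55 m

Working in km (1 km = 1000 m; β in km⁻¹ = β in m⁻¹ × 1000):
Porosity at 2.7 km: phi = 0.58·exp(−0.56×2.7) = 0.1279
Solid-volume conservation: h(1−phi) = h₀(1−phi₀) ⇒ h = h₀·(1−phi₀)/(1−phi)
h = 0.114 × (1 − 0.58)/(1 − 0.1279) = 0.114 × 0.4816 = 0.0549 km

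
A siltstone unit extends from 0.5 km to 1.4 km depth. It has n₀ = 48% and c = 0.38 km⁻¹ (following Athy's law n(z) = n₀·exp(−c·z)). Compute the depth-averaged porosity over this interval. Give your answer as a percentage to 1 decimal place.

⟨n⟩ = (1/(z₂−z₁)) ∫ n₀ e^(−cz) dz = n₀·(e^(−c·z₁) − e^(−c·z₂)) / (c·(z₂−z₁))
e^(−0.38×0.5) = 0.8270; e^(−0.38×1.4) = 0.5874
⟨n⟩ = 0.48 × (0.8270 − 0.5874) / (0.38 × 0.9) = 0.48 × 0.7004 = 0.3362

33.6%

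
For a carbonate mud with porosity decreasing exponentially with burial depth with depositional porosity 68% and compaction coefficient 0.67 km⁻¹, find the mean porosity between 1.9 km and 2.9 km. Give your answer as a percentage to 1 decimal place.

⟨n⟩ = (1/(z₂−z₁)) ∫ n₀ e^(−kz) dz = n₀·(e^(−k·z₁) − e^(−k·z₂)) / (k·(z₂−z₁))
e^(−0.67×1.9) = 0.2800; e^(−0.67×2.9) = 0.1433
⟨n⟩ = 0.68 × (0.2800 − 0.1433) / (0.67 × 1) = 0.68 × 0.2041 = 0.1388

13.9%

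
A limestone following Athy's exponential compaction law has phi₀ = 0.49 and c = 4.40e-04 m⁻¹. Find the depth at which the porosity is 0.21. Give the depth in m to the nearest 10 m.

1930 m

Working in km (1 km = 1000 m; c in km⁻¹ = c in m⁻¹ × 1000):
Invert Athy's law: z = ln(phi₀/phi) / c
z = ln(0.49/0.21) / 0.44 = ln(2.333) / 0.44 = 0.8473 / 0.44 = 1.926 km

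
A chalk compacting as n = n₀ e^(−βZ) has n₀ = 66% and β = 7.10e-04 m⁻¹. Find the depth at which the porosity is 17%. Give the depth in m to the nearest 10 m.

1910 m

Working in km (1 km = 1000 m; β in km⁻¹ = β in m⁻¹ × 1000):
Invert Athy's law: Z = ln(n₀/n) / β
Z = ln(0.66/0.17) / 0.71 = ln(3.882) / 0.71 = 1.3564 / 0.71 = 1.910 km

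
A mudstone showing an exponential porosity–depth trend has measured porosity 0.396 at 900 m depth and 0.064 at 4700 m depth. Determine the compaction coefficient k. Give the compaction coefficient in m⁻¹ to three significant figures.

0.000480 m⁻¹

Working in km (1 km = 1000 m; k in km⁻¹ = k in m⁻¹ × 1000):
Athy: n(Z) = n₀ e^(−kZ) ⇒ n₁/n₂ = e^{k(Z₂−Z₁)} ⇒ k = ln(n₁/n₂)/(Z₂−Z₁)
k = ln(0.396/0.064) / (4.7 − 0.9) = ln(6.188) / 3.8 = 1.8225 / 3.8 = 0.4796 km⁻¹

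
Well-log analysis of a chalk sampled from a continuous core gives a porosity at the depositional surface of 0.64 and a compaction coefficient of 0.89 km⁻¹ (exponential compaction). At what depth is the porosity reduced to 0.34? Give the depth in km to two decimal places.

0.71 km

Invert Athy's law: Z = ln(n₀/n) / c
Z = ln(0.64/0.34) / 0.89 = ln(1.882) / 0.89 = 0.6325 / 0.89 = 0.711 km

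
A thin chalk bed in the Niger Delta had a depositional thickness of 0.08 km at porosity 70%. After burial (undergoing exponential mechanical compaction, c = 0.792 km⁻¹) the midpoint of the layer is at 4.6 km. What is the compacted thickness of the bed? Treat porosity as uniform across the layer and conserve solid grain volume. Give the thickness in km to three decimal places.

Porosity at 4.6 km: phi = 0.7·exp(−0.792×4.6) = 0.0183
Solid-volume conservation: h(1−phi) = h₀(1−phi₀) ⇒ h = h₀·(1−phi₀)/(1−phi)
h = 0.08 × (1 − 0.7)/(1 − 0.0183) = 0.08 × 0.3056 = 0.0244 km

0.024 km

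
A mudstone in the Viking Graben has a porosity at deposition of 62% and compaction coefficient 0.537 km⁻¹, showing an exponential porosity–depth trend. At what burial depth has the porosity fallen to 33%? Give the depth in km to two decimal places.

1.17 km

Invert Athy's law: Z = ln(phi₀/phi) / β
Z = ln(0.62/0.33) / 0.537 = ln(1.879) / 0.537 = 0.6306 / 0.537 = 1.174 km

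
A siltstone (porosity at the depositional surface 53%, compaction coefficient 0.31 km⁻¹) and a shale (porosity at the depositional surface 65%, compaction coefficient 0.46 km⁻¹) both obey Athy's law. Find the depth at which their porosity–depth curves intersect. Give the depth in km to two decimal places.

Set phi₀ₐ e^(−cₐd) = phi₀ᵦ e^(−cᵦd) ⇒ ln(phi₀ₐ/phi₀ᵦ) = (cₐ − cᵦ)·d
d = ln(0.53/0.65) / (0.31 − 0.46) = -0.2041 / -0.15 = 1.361 km

1.36 km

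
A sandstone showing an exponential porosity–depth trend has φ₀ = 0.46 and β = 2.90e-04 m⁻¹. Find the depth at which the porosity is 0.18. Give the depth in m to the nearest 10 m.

3240 m

Working in km (1 km = 1000 m; β in km⁻¹ = β in m⁻¹ × 1000):
Invert Athy's law: d = ln(φ₀/φ) / β
d = ln(0.46/0.18) / 0.29 = ln(2.556) / 0.29 = 0.9383 / 0.29 = 3.235 km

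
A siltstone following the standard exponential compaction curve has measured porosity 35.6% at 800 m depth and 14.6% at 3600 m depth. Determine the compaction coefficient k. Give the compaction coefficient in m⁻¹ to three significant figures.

0.000318 m⁻¹

Working in km (1 km = 1000 m; k in km⁻¹ = k in m⁻¹ × 1000):
Athy: n(d) = n₀ e^(−kd) ⇒ n₁/n₂ = e^{k(d₂−d₁)} ⇒ k = ln(n₁/n₂)/(d₂−d₁)
k = ln(0.356/0.146) / (3.6 − 0.8) = ln(2.438) / 2.8 = 0.8913 / 2.8 = 0.3183 km⁻¹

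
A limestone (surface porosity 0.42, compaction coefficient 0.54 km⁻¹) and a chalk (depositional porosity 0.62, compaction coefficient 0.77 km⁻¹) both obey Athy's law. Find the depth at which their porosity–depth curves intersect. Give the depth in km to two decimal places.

Set n₀ₐ e^(−kₐZ) = n₀ᵦ e^(−kᵦZ) ⇒ ln(n₀ₐ/n₀ᵦ) = (kₐ − kᵦ)·Z
Z = ln(0.42/0.62) / (0.54 − 0.77) = -0.3895 / -0.23 = 1.693 km

1.69 km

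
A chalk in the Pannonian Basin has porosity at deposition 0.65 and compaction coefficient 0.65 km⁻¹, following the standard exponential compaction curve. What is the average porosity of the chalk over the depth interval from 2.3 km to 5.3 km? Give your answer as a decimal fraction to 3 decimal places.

⟨phi⟩ = (1/(z₂−z₁)) ∫ phi₀ e^(−kz) dz = phi₀·(e^(−k·z₁) − e^(−k·z₂)) / (k·(z₂−z₁))
e^(−0.65×2.3) = 0.2242; e^(−0.65×5.3) = 0.0319
⟨phi⟩ = 0.65 × (0.2242 − 0.0319) / (0.65 × 3) = 0.65 × 0.0986 = 0.0641

0.064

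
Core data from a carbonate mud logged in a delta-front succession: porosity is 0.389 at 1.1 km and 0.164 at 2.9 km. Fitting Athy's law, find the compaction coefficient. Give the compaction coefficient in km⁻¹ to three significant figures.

0.480 km⁻¹

Athy: n(d) = n₀ e^(−cd) ⇒ n₁/n₂ = e^{c(d₂−d₁)} ⇒ c = ln(n₁/n₂)/(d₂−d₁)
c = ln(0.389/0.164) / (2.9 − 1.1) = ln(2.372) / 1.8 = 0.8637 / 1.8 = 0.4798 km⁻¹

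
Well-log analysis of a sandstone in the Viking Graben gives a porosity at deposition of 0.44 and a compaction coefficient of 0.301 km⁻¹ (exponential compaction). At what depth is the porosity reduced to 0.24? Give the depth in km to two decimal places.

Invert Athy's law: d = ln(n₀/n) / k
d = ln(0.44/0.24) / 0.301 = ln(1.833) / 0.301 = 0.6061 / 0.301 = 2.014 km

2.01 km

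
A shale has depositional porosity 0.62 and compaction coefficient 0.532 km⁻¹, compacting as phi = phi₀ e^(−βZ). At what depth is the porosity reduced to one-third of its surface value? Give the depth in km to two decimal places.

2.07 km

phi/phi₀ = 1/3 ⇒ exp(−β·Z) = 1/3 ⇒ Z = ln(3) / β
Z = 1.0986 / 0.532 = 2.065 km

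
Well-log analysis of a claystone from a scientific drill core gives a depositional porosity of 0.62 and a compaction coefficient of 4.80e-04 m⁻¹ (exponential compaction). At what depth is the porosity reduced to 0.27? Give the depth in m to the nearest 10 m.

1730 m

Working in km (1 km = 1000 m; k in km⁻¹ = k in m⁻¹ × 1000):
Invert Athy's law: d = ln(φ₀/φ) / k
d = ln(0.62/0.27) / 0.48 = ln(2.296) / 0.48 = 0.8313 / 0.48 = 1.732 km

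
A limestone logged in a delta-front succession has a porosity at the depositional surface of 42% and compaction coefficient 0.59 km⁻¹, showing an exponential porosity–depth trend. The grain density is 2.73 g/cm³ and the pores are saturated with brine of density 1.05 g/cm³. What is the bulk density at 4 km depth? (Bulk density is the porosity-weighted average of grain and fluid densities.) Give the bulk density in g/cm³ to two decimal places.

Porosity at depth: n = 0.42·exp(−0.59×4) = 0.42×0.0944 = 0.0397
Bulk density: ρ_b = (1−n)ρ_g + n·ρ_f = 0.9603×2.73 + 0.0397×1.05
       = 2.622 + 0.042 = 2.663 g/cm³

2.66 g/cm³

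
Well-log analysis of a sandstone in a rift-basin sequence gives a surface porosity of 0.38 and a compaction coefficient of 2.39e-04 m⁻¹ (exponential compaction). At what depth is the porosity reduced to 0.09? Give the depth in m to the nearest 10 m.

Working in km (1 km = 1000 m; k in km⁻¹ = k in m⁻¹ × 1000):
Invert Athy's law: z = ln(phi₀/phi) / k
z = ln(0.38/0.09) / 0.239 = ln(4.222) / 0.239 = 1.4404 / 0.239 = 6.027 km

6030 m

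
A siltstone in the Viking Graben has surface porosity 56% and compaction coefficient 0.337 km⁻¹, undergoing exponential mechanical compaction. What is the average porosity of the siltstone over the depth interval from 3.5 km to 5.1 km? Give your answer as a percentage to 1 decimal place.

13.3%

⟨n⟩ = (1/(z₂−z₁)) ∫ n₀ e^(−cz) dz = n₀·(e^(−c·z₁) − e^(−c·z₂)) / (c·(z₂−z₁))
e^(−0.337×3.5) = 0.3074; e^(−0.337×5.1) = 0.1793
⟨n⟩ = 0.56 × (0.3074 − 0.1793) / (0.337 × 1.6) = 0.56 × 0.2376 = 0.1331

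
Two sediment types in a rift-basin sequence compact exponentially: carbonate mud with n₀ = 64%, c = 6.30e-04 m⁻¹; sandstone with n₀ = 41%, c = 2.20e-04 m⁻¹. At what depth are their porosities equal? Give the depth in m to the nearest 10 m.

Working in km (1 km = 1000 m; c in km⁻¹ = c in m⁻¹ × 1000):
Set n₀ₐ e^(−cₐz) = n₀ᵦ e^(−cᵦz) ⇒ ln(n₀ₐ/n₀ᵦ) = (cₐ − cᵦ)·z
z = ln(0.64/0.41) / (0.63 − 0.22) = 0.4453 / 0.41 = 1.086 km

1090 m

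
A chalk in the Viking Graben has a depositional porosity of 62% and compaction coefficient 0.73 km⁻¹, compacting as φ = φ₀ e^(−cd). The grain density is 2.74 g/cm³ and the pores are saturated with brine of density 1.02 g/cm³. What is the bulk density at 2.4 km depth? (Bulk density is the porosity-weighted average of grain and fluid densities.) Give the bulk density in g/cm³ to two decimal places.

Porosity at depth: φ = 0.62·exp(−0.73×2.4) = 0.62×0.1734 = 0.1075
Bulk density: ρ_b = (1−φ)ρ_g + φ·ρ_f = 0.8925×2.74 + 0.1075×1.02
       = 2.445 + 0.110 = 2.555 g/cm³

2.56 g/cm³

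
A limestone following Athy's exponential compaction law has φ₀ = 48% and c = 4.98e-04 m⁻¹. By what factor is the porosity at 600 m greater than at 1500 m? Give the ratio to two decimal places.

Working in km (1 km = 1000 m; c in km⁻¹ = c in m⁻¹ × 1000):
φ(Z₁)/φ(Z₂) = e^(−c·Z₁)/e^(−c·Z₂) = e^{c(Z₂−Z₁)}
= exp(0.498 × 0.9) = exp(0.4482) = 1.5655

1.57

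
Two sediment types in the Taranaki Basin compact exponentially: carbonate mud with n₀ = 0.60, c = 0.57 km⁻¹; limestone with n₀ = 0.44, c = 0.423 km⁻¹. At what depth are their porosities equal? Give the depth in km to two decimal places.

2.11 km

Set n₀ₐ e^(−cₐZ) = n₀ᵦ e^(−cᵦZ) ⇒ ln(n₀ₐ/n₀ᵦ) = (cₐ − cᵦ)·Z
Z = ln(0.6/0.44) / (0.57 − 0.423) = 0.3102 / 0.147 = 2.110 km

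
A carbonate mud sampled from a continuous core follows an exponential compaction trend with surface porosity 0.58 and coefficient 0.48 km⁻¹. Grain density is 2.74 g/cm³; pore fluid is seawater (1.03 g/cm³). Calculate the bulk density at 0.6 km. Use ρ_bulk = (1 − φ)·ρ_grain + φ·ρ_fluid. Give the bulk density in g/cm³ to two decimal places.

2.00 g/cm³

Porosity at depth: n = 0.58·exp(−0.48×0.6) = 0.58×0.7498 = 0.4349
Bulk density: ρ_b = (1−n)ρ_g + n·ρ_f = 0.5651×2.74 + 0.4349×1.03
       = 1.548 + 0.448 = 1.996 g/cm³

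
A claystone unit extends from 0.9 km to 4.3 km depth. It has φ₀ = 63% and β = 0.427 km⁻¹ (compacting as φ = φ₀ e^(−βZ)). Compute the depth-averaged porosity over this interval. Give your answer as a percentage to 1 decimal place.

⟨φ⟩ = (1/(Z₂−Z₁)) ∫ φ₀ e^(−βZ) dZ = φ₀·(e^(−β·Z₁) − e^(−β·Z₂)) / (β·(Z₂−Z₁))
e^(−0.427×0.9) = 0.6809; e^(−0.427×4.3) = 0.1594
⟨φ⟩ = 0.63 × (0.6809 − 0.1594) / (0.427 × 3.4) = 0.63 × 0.3592 = 0.2263

22.6%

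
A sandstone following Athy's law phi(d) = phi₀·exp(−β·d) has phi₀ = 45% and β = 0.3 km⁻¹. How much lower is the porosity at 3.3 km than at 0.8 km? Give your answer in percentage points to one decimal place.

18.7 percentage points

phi(0.8) = 0.45·e^(−0.3×0.8) = 0.3540
phi(3.3) = 0.45·e^(−0.3×3.3) = 0.1672
Δphi = 0.3540 − 0.1672 = 0.1868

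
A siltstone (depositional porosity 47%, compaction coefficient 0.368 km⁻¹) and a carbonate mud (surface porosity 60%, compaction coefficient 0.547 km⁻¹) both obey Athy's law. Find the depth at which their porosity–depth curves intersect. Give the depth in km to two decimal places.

1.36 km

Set n₀ₐ e^(−kₐd) = n₀ᵦ e^(−kᵦd) ⇒ ln(n₀ₐ/n₀ᵦ) = (kₐ − kᵦ)·d
d = ln(0.47/0.6) / (0.368 − 0.547) = -0.2442 / -0.179 = 1.364 km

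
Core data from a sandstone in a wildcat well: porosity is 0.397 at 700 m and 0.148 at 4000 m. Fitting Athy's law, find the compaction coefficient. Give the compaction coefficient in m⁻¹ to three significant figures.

Working in km (1 km = 1000 m; c in km⁻¹ = c in m⁻¹ × 1000):
Athy: φ(d) = φ₀ e^(−cd) ⇒ φ₁/φ₂ = e^{c(d₂−d₁)} ⇒ c = ln(φ₁/φ₂)/(d₂−d₁)
c = ln(0.397/0.148) / (4 − 0.7) = ln(2.682) / 3.3 = 0.9867 / 3.3 = 0.299 km⁻¹

0.000299 m⁻¹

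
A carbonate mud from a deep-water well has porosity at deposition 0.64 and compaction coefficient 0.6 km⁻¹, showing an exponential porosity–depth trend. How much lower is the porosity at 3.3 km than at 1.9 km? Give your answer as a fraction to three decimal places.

φ(1.9) = 0.64·e^(−0.6×1.9) = 0.2047
φ(3.3) = 0.64·e^(−0.6×3.3) = 0.0884
Δφ = 0.2047 − 0.0884 = 0.1163

0.116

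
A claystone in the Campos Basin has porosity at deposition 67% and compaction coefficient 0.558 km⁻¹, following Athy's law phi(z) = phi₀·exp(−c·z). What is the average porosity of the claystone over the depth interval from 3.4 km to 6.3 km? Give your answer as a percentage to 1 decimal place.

5.0%

⟨phi⟩ = (1/(z₂−z₁)) ∫ phi₀ e^(−cz) dz = phi₀·(e^(−c·z₁) − e^(−c·z₂)) / (c·(z₂−z₁))
e^(−0.558×3.4) = 0.1500; e^(−0.558×6.3) = 0.0297
⟨phi⟩ = 0.67 × (0.1500 − 0.0297) / (0.558 × 2.9) = 0.67 × 0.0743 = 0.0498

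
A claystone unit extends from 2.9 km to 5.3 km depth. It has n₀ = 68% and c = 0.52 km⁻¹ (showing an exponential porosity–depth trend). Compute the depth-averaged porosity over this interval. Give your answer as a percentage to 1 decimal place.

8.6%

⟨n⟩ = (1/(d₂−d₁)) ∫ n₀ e^(−cd) dd = n₀·(e^(−c·d₁) − e^(−c·d₂)) / (c·(d₂−d₁))
e^(−0.52×2.9) = 0.2214; e^(−0.52×5.3) = 0.0635
⟨n⟩ = 0.68 × (0.2214 − 0.0635) / (0.52 × 2.4) = 0.68 × 0.1264 = 0.0860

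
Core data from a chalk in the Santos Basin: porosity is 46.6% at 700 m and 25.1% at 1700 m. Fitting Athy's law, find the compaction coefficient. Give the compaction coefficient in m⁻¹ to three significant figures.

0.000619 m⁻¹

Working in km (1 km = 1000 m; β in km⁻¹ = β in m⁻¹ × 1000):
Athy: phi(z) = phi₀ e^(−βz) ⇒ phi₁/phi₂ = e^{β(z₂−z₁)} ⇒ β = ln(phi₁/phi₂)/(z₂−z₁)
β = ln(0.466/0.251) / (1.7 − 0.7) = ln(1.857) / 1 = 0.6187 / 1 = 0.6187 km⁻¹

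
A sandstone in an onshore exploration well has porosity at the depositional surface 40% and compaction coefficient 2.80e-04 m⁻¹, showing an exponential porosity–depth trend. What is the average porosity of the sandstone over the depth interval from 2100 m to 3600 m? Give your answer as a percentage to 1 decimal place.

18.1%

Working in km (1 km = 1000 m; c in km⁻¹ = c in m⁻¹ × 1000):
⟨φ⟩ = (1/(z₂−z₁)) ∫ φ₀ e^(−cz) dz = φ₀·(e^(−c·z₁) − e^(−c·z₂)) / (c·(z₂−z₁))
e^(−0.28×2.1) = 0.5554; e^(−0.28×3.6) = 0.3649
⟨φ⟩ = 0.4 × (0.5554 − 0.3649) / (0.28 × 1.5) = 0.4 × 0.4535 = 0.1814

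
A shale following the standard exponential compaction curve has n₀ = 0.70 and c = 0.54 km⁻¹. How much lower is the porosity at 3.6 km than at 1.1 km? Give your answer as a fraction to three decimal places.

n(1.1) = 0.7·e^(−0.54×1.1) = 0.3865
n(3.6) = 0.7·e^(−0.54×3.6) = 0.1002
Δn = 0.3865 − 0.1002 = 0.2863

0.286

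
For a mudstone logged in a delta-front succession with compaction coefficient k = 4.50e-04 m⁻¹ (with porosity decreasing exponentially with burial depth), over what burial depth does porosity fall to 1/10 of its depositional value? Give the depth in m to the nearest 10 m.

5120 m

Working in km (1 km = 1000 m; k in km⁻¹ = k in m⁻¹ × 1000):
n/n₀ = 1/10 ⇒ exp(−k·Z) = 1/10 ⇒ Z = ln(10) / k
Z = 2.3026 / 0.45 = 5.117 km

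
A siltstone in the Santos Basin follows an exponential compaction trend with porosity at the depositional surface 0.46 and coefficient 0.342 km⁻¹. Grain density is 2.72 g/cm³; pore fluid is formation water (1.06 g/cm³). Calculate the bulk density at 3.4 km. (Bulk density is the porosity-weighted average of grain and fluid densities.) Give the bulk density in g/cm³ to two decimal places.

2.48 g/cm³

Porosity at depth: n = 0.46·exp(−0.342×3.4) = 0.46×0.3126 = 0.1438
Bulk density: ρ_b = (1−n)ρ_g + n·ρ_f = 0.8562×2.72 + 0.1438×1.06
       = 2.329 + 0.152 = 2.481 g/cm³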